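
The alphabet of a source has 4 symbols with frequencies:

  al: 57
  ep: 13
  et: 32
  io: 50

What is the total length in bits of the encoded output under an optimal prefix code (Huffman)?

292

Build the Huffman tree bottom-up:
combine ep(13), et(32) → 45
combine 45, io(50) → 95
combine al(57), 95 → 152
Each symbol's bit-cost is frequency × depth; summing gives 292 bits (equivalently 45 + 95 + 152).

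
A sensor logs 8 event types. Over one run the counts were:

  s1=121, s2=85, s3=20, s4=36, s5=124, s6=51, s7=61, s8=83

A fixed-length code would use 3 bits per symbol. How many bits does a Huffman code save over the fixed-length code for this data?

82

Fixed-length: 3 bits × 581 symbols = 1743 bits.
Huffman merges:
s3(20) + s4(36) → 56
s6(51) + 56 → 107
s7(61) + s8(83) → 144
s2(85) + 107 → 192
s1(121) + s5(124) → 245
144 + 192 → 336
245 + 336 → 581
Huffman total = 56 + 107 + 144 + 192 + 245 + 336 + 581 = 1661 bits.
Saving = 1743 − 1661 = 82 bits.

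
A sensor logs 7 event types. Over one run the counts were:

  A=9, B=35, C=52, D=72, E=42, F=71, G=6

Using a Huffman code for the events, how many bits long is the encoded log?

731

Build the Huffman tree bottom-up:
combine G(6), A(9) → 15
combine 15, B(35) → 50
combine E(42), 50 → 92
combine C(52), F(71) → 123
combine D(72), 92 → 164
combine 123, 164 → 287
The encoded length is the sum of every internal node's weight: 15 + 50 + 92 + 123 + 164 + 287 = 731 bits.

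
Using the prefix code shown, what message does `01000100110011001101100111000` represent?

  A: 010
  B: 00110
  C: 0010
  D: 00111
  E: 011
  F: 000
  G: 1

Read left to right; each codeword is recognised as soon as it completes (prefix code):
  010→A | 0010→C | 011→E | 00110→B | 011→E | 011→E | 00111→D | 000→F
Decoded message: ACEBEEDF

ACEBEEDF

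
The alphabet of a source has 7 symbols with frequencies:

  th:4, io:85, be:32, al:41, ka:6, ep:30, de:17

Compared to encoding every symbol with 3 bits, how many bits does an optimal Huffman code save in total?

133

Fixed-length: 3 bits × 215 symbols = 645 bits.
Huffman merges:
merge th(4) and ka(6): 10
merge 10 and de(17): 27
merge 27 and ep(30): 57
merge be(32) and al(41): 73
merge 57 and 73: 130
merge io(85) and 130: 215
Huffman total = 10 + 27 + 57 + 73 + 130 + 215 = 512 bits.
Saving = 645 − 512 = 133 bits.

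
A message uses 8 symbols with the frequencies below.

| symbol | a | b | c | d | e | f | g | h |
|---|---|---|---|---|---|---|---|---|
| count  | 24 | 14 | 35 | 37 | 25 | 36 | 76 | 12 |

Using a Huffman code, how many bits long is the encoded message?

Build the Huffman tree bottom-up:
combine h(12), b(14) → 26
combine a(24), e(25) → 49
combine 26, c(35) → 61
combine f(36), d(37) → 73
combine 49, 61 → 110
combine 73, g(76) → 149
combine 110, 149 → 259
Total encoded bits = sum of merged weights = 26 + 49 + 61 + 73 + 110 + 149 + 259 = 727.

727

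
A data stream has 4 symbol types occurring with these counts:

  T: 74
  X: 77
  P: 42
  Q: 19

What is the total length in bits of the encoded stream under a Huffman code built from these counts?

408

Build the Huffman tree bottom-up:
Q(19) + P(42) → 61
61 + T(74) → 135
X(77) + 135 → 212
The encoded length is the sum of every internal node's weight: 61 + 135 + 212 = 408 bits.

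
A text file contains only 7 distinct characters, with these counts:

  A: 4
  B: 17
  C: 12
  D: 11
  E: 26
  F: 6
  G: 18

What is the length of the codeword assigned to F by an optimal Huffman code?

4

Repeatedly merge the two smallest:
A(4) + F(6) → 10
10 + D(11) → 21
C(12) + B(17) → 29
G(18) + 21 → 39
E(26) + 29 → 55
39 + 55 → 94
F sits 4 levels below the root, so its codeword is 4 bits.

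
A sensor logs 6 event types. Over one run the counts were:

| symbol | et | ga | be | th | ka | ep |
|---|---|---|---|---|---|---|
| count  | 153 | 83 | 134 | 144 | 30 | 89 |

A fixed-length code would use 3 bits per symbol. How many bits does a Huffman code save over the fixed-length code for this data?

Fixed-length: 3 bits × 633 symbols = 1899 bits.
Huffman merges:
ka(30) + ga(83) → 113
ep(89) + 113 → 202
be(134) + th(144) → 278
et(153) + 202 → 355
278 + 355 → 633
Huffman total = 113 + 202 + 278 + 355 + 633 = 1581 bits.
Saving = 1899 − 1581 = 318 bits.

318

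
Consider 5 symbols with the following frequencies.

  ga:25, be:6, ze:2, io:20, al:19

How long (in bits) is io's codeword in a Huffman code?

Build the tree from the bottom:
merge ze(2) and be(6): 8
merge 8 and al(19): 27
merge io(20) and ga(25): 45
merge 27 and 45: 72
The subtree containing io is merged 2 times, so code length = 2.

2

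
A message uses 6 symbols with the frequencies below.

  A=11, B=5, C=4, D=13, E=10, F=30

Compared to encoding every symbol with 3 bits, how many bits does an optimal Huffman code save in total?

51

Fixed-length: 3 bits × 73 symbols = 219 bits.
Huffman merges:
C(4) + B(5) → 9
9 + E(10) → 19
A(11) + D(13) → 24
19 + 24 → 43
F(30) + 43 → 73
Huffman total = 9 + 19 + 24 + 43 + 73 = 168 bits.
Saving = 219 − 168 = 51 bits.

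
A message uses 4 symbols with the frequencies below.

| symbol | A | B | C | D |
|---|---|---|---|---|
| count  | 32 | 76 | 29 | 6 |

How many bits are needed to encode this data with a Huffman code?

245

Merge the two smallest weights repeatedly:
D(6) + C(29) → 35
A(32) + 35 → 67
67 + B(76) → 143
Each symbol's bit-cost is frequency × depth; summing gives 245 bits (equivalently 35 + 67 + 143).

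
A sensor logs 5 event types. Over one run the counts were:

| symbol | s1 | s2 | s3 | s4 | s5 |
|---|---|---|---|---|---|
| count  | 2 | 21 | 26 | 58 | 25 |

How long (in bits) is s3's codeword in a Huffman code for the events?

Build the tree from the bottom:
s1(2) + s2(21) → 23
23 + s5(25) → 48
s3(26) + 48 → 74
s4(58) + 74 → 132
The subtree containing s3 is merged 2 times, so code length = 2.

2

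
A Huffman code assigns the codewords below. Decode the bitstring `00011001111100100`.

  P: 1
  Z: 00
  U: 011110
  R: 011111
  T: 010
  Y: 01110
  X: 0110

ZXRZPZ

Read left to right; each codeword is recognised as soon as it completes (prefix code):
  00→Z | 0110→X | 011111→R | 00→Z | 1→P | 00→Z
Decoded message: ZXRZPZ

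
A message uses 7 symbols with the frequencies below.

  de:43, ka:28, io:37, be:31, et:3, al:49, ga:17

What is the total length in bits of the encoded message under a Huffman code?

552

Merge the two smallest weights repeatedly:
merge et(3) and ga(17): 20
merge 20 and ka(28): 48
merge be(31) and io(37): 68
merge de(43) and 48: 91
merge al(49) and 68: 117
merge 91 and 117: 208
Each symbol's bit-cost is frequency × depth; summing gives 552 bits (equivalently 20 + 48 + 68 + 91 + 117 + 208).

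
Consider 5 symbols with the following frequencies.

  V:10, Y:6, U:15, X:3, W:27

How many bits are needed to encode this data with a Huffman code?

123

Greedily combine the two least-frequent nodes:
merge X(3) and Y(6): 9
merge 9 and V(10): 19
merge U(15) and 19: 34
merge W(27) and 34: 61
Total encoded bits = sum of merged weights = 9 + 19 + 34 + 61 = 123.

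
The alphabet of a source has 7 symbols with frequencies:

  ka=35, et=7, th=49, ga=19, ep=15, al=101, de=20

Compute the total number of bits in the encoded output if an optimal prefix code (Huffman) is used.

Merge the two smallest weights repeatedly:
et(7) + ep(15) → 22
ga(19) + de(20) → 39
22 + ka(35) → 57
39 + th(49) → 88
57 + 88 → 145
al(101) + 145 → 246
Total encoded bits = sum of merged weights = 22 + 39 + 57 + 88 + 145 + 246 = 597.

597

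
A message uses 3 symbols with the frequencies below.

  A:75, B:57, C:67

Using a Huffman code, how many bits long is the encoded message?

Merge the two smallest weights repeatedly:
merge B(57) and C(67): 124
merge A(75) and 124: 199
Each symbol's bit-cost is frequency × depth; summing gives 323 bits (equivalently 124 + 199).

323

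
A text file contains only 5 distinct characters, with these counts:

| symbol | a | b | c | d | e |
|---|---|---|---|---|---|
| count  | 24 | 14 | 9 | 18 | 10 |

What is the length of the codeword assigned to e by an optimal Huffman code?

3

Huffman merges, smallest pair first:
c(9) + e(10) → 19
b(14) + d(18) → 32
19 + a(24) → 43
32 + 43 → 75
e's leaf is at depth 3, giving a 3-bit codeword.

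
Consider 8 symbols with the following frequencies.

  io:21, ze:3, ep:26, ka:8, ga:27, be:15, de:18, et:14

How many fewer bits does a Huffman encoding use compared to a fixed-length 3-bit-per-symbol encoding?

17

Fixed-length: 3 bits × 132 symbols = 396 bits.
Huffman merges:
merge ze(3) and ka(8): 11
merge 11 and et(14): 25
merge be(15) and de(18): 33
merge io(21) and 25: 46
merge ep(26) and ga(27): 53
merge 33 and 46: 79
merge 53 and 79: 132
Huffman total = 11 + 25 + 33 + 46 + 53 + 79 + 132 = 379 bits.
Saving = 396 − 379 = 17 bits.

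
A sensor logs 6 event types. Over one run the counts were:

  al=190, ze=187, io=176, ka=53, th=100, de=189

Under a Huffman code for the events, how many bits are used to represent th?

4

Huffman merges, smallest pair first:
ka(53) + th(100) → 153
153 + io(176) → 329
ze(187) + de(189) → 376
al(190) + 329 → 519
376 + 519 → 895
th's leaf is at depth 4, giving a 4-bit codeword.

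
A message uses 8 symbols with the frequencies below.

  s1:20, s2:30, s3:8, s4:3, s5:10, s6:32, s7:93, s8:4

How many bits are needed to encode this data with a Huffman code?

461

Greedily combine the two least-frequent nodes:
s4(3) + s8(4) → 7
7 + s3(8) → 15
s5(10) + 15 → 25
s1(20) + 25 → 45
s2(30) + s6(32) → 62
45 + 62 → 107
s7(93) + 107 → 200
Total encoded bits = sum of merged weights = 7 + 15 + 25 + 45 + 62 + 107 + 200 = 461.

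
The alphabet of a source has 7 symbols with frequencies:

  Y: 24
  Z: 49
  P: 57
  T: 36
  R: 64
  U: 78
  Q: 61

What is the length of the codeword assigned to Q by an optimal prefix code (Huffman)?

3

Build the tree from the bottom:
merge Y(24) and T(36): 60
merge Z(49) and P(57): 106
merge 60 and Q(61): 121
merge R(64) and U(78): 142
merge 106 and 121: 227
merge 142 and 227: 369
Q sits 3 levels below the root, so its codeword is 3 bits.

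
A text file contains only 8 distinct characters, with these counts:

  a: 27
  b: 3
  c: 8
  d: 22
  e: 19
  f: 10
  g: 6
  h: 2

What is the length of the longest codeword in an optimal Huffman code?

5

Merge the two lowest-weight nodes at each step:
merge h(2) and b(3): 5
merge 5 and g(6): 11
merge c(8) and f(10): 18
merge 11 and 18: 29
merge e(19) and d(22): 41
merge a(27) and 29: 56
merge 41 and 56: 97
The first pair merged (h, b) ends up deepest, at depth 5.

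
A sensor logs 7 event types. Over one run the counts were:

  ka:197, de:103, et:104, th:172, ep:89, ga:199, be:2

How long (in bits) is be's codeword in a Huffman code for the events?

Huffman merges, smallest pair first:
merge be(2) and ep(89): 91
merge 91 and de(103): 194
merge et(104) and th(172): 276
merge 194 and ka(197): 391
merge ga(199) and 276: 475
merge 391 and 475: 866
be sits 4 levels below the root, so its codeword is 4 bits.

4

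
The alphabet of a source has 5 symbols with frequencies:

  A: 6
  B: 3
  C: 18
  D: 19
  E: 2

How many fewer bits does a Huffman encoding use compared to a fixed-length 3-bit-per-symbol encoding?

Fixed-length: 3 bits × 48 symbols = 144 bits.
Huffman merges:
combine E(2), B(3) → 5
combine 5, A(6) → 11
combine 11, C(18) → 29
combine D(19), 29 → 48
Huffman total = 5 + 11 + 29 + 48 = 93 bits.
Saving = 144 − 93 = 51 bits.

51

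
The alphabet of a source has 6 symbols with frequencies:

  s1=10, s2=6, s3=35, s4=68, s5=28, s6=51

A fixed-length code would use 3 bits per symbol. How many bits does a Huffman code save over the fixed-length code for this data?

Fixed-length: 3 bits × 198 symbols = 594 bits.
Huffman merges:
combine s2(6), s1(10) → 16
combine 16, s5(28) → 44
combine s3(35), 44 → 79
combine s6(51), s4(68) → 119
combine 79, 119 → 198
Huffman total = 16 + 44 + 79 + 119 + 198 = 456 bits.
Saving = 594 − 456 = 138 bits.

138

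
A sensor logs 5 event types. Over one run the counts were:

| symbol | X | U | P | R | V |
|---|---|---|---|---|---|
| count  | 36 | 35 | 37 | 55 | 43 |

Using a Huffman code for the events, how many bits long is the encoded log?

483

Merge the two smallest weights repeatedly:
combine U(35), X(36) → 71
combine P(37), V(43) → 80
combine R(55), 71 → 126
combine 80, 126 → 206
The encoded length is the sum of every internal node's weight: 71 + 80 + 126 + 206 = 483 bits.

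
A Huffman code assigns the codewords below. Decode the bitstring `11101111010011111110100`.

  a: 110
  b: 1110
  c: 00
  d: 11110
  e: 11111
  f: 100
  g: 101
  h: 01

bdfeaf

Read left to right; each codeword is recognised as soon as it completes (prefix code):
  1110→b | 11110→d | 100→f | 11111→e | 110→a | 100→f
Decoded message: bdfeaf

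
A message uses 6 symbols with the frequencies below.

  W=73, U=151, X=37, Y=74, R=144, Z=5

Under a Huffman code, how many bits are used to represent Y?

2

Build the tree from the bottom:
merge Z(5) and X(37): 42
merge 42 and W(73): 115
merge Y(74) and 115: 189
merge R(144) and U(151): 295
merge 189 and 295: 484
Y's leaf is at depth 2, giving a 2-bit codeword.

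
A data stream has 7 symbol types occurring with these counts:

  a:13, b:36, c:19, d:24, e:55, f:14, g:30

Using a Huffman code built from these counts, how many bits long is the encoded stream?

Merge the two smallest weights repeatedly:
merge a(13) and f(14): 27
merge c(19) and d(24): 43
merge 27 and g(30): 57
merge b(36) and 43: 79
merge e(55) and 57: 112
merge 79 and 112: 191
Each symbol's bit-cost is frequency × depth; summing gives 509 bits (equivalently 27 + 43 + 57 + 79 + 112 + 191).

509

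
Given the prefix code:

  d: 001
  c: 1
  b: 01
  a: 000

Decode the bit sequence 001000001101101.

dadcbcb

Read left to right; each codeword is recognised as soon as it completes (prefix code):
  001→d | 000→a | 001→d | 1→c | 01→b | 1→c | 01→b
Decoded message: dadcbcb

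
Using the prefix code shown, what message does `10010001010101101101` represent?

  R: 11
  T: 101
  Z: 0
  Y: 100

Read left to right; each codeword is recognised as soon as it completes (prefix code):
  100→Y | 100→Y | 0→Z | 101→T | 0→Z | 101→T | 101→T | 101→T
Decoded message: YYZTZTTT

YYZTZTTT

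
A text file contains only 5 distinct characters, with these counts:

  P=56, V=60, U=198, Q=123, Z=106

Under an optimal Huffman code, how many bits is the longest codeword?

Merge the two lowest-weight nodes at each step:
merge P(56) and V(60): 116
merge Z(106) and 116: 222
merge Q(123) and U(198): 321
merge 222 and 321: 543
The first pair merged (P, V) ends up deepest, at depth 3.

3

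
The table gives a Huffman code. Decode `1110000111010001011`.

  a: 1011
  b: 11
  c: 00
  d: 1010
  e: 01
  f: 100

Read left to right; each codeword is recognised as soon as it completes (prefix code):
  11→b | 100→f | 00→c | 11→b | 1010→d | 00→c | 1011→a
Decoded message: bfcbdca

bfcbdca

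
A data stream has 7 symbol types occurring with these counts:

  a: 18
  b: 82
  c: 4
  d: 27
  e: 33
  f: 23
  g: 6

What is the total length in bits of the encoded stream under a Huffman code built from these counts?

453

Greedily combine the two least-frequent nodes:
merge c(4) and g(6): 10
merge 10 and a(18): 28
merge f(23) and d(27): 50
merge 28 and e(33): 61
merge 50 and 61: 111
merge b(82) and 111: 193
Each symbol's bit-cost is frequency × depth; summing gives 453 bits (equivalently 10 + 28 + 50 + 61 + 111 + 193).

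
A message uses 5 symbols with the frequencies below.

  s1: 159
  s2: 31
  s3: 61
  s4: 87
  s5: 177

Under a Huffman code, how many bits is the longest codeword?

Merge the two lowest-weight nodes at each step:
combine s2(31), s3(61) → 92
combine s4(87), 92 → 179
combine s1(159), s5(177) → 336
combine 179, 336 → 515
The rarest symbols sit at the bottom; the longest codeword is 3 bits.

3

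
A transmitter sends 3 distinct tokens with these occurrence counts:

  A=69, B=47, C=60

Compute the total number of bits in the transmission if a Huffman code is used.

Greedily combine the two least-frequent nodes:
B(47) + C(60) → 107
A(69) + 107 → 176
Each symbol's bit-cost is frequency × depth; summing gives 283 bits (equivalently 107 + 176).

283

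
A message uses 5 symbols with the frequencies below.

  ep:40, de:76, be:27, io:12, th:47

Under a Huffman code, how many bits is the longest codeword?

Merge the two lowest-weight nodes at each step:
combine io(12), be(27) → 39
combine 39, ep(40) → 79
combine th(47), de(76) → 123
combine 79, 123 → 202
Maximum depth reached is 3.

3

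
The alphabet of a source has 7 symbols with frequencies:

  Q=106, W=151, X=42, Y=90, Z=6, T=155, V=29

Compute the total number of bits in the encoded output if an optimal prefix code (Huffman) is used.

Greedily combine the two least-frequent nodes:
merge Z(6) and V(29): 35
merge 35 and X(42): 77
merge 77 and Y(90): 167
merge Q(106) and W(151): 257
merge T(155) and 167: 322
merge 257 and 322: 579
The encoded length is the sum of every internal node's weight: 35 + 77 + 167 + 257 + 322 + 579 = 1437 bits.

1437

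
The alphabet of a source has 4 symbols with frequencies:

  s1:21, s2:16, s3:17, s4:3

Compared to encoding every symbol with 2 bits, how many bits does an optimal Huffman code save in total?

Fixed-length: 2 bits × 57 symbols = 114 bits.
Huffman merges:
merge s4(3) and s2(16): 19
merge s3(17) and 19: 36
merge s1(21) and 36: 57
Huffman total = 19 + 36 + 57 = 112 bits.
Saving = 114 − 112 = 2 bits.

2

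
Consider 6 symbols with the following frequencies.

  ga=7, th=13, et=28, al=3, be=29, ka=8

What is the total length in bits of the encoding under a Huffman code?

Merge the two smallest weights repeatedly:
combine al(3), ga(7) → 10
combine ka(8), 10 → 18
combine th(13), 18 → 31
combine et(28), be(29) → 57
combine 31, 57 → 88
The encoded length is the sum of every internal node's weight: 10 + 18 + 31 + 57 + 88 = 204 bits.

204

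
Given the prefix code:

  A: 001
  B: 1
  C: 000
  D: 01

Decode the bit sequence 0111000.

DBBC

Read left to right; each codeword is recognised as soon as it completes (prefix code):
  01→D | 1→B | 1→B | 000→C
Decoded message: DBBC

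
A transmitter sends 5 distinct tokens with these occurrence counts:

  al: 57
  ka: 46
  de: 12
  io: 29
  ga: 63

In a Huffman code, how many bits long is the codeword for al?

Repeatedly merge the two smallest:
merge de(12) and io(29): 41
merge 41 and ka(46): 87
merge al(57) and ga(63): 120
merge 87 and 120: 207
al sits 2 levels below the root, so its codeword is 2 bits.

2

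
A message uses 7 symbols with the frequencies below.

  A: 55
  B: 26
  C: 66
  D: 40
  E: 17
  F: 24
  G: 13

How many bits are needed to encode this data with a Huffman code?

Greedily combine the two least-frequent nodes:
combine G(13), E(17) → 30
combine F(24), B(26) → 50
combine 30, D(40) → 70
combine 50, A(55) → 105
combine C(66), 70 → 136
combine 105, 136 → 241
Each symbol's bit-cost is frequency × depth; summing gives 632 bits (equivalently 30 + 50 + 70 + 105 + 136 + 241).

632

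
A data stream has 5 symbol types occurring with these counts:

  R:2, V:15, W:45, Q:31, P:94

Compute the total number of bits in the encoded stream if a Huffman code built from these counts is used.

345

Merge the two smallest weights repeatedly:
R(2) + V(15) → 17
17 + Q(31) → 48
W(45) + 48 → 93
93 + P(94) → 187
Total encoded bits = sum of merged weights = 17 + 48 + 93 + 187 = 345.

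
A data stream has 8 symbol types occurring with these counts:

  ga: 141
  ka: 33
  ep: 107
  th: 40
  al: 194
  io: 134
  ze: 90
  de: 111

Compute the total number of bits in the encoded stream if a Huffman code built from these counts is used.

2429

Build the Huffman tree bottom-up:
merge ka(33) and th(40): 73
merge 73 and ze(90): 163
merge ep(107) and de(111): 218
merge io(134) and ga(141): 275
merge 163 and al(194): 357
merge 218 and 275: 493
merge 357 and 493: 850
Each symbol's bit-cost is frequency × depth; summing gives 2429 bits (equivalently 73 + 163 + 218 + 275 + 357 + 493 + 850).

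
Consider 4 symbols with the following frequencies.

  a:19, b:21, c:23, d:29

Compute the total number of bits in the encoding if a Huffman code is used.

184

Merge the two smallest weights repeatedly:
merge a(19) and b(21): 40
merge c(23) and d(29): 52
merge 40 and 52: 92
Total encoded bits = sum of merged weights = 40 + 52 + 92 = 184.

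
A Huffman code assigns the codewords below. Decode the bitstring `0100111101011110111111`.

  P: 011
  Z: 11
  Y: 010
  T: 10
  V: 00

YPZYZZPZZ

Read left to right; each codeword is recognised as soon as it completes (prefix code):
  010→Y | 011→P | 11→Z | 010→Y | 11→Z | 11→Z | 011→P | 11→Z | 11→Z
Decoded message: YPZYZZPZZ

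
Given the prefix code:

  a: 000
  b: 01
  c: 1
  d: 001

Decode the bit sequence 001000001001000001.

Read left to right; each codeword is recognised as soon as it completes (prefix code):
  001→d | 000→a | 001→d | 001→d | 000→a | 001→d
Decoded message: daddad

daddad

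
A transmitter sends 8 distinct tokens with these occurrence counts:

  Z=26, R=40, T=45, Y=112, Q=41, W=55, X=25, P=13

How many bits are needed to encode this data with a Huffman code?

Merge the two smallest weights repeatedly:
combine P(13), X(25) → 38
combine Z(26), 38 → 64
combine R(40), Q(41) → 81
combine T(45), W(55) → 100
combine 64, 81 → 145
combine 100, Y(112) → 212
combine 145, 212 → 357
The encoded length is the sum of every internal node's weight: 38 + 64 + 81 + 100 + 145 + 212 + 357 = 997 bits.

997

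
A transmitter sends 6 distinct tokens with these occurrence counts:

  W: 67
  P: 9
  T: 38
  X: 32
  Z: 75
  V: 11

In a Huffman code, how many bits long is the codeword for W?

Build the tree from the bottom:
combine P(9), V(11) → 20
combine 20, X(32) → 52
combine T(38), 52 → 90
combine W(67), Z(75) → 142
combine 90, 142 → 232
The subtree containing W is merged 2 times, so code length = 2.

2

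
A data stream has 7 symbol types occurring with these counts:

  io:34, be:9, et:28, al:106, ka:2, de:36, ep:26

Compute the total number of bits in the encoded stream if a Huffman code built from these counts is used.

559

Greedily combine the two least-frequent nodes:
combine ka(2), be(9) → 11
combine 11, ep(26) → 37
combine et(28), io(34) → 62
combine de(36), 37 → 73
combine 62, 73 → 135
combine al(106), 135 → 241
Total encoded bits = sum of merged weights = 11 + 37 + 62 + 73 + 135 + 241 = 559.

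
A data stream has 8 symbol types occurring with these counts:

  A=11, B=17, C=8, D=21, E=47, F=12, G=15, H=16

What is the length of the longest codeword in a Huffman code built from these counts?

4

Merge the two lowest-weight nodes at each step:
combine C(8), A(11) → 19
combine F(12), G(15) → 27
combine H(16), B(17) → 33
combine 19, D(21) → 40
combine 27, 33 → 60
combine 40, E(47) → 87
combine 60, 87 → 147
Maximum depth reached is 4.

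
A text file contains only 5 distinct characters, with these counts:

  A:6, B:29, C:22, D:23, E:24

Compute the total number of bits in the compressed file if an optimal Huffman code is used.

Merge the two smallest weights repeatedly:
combine A(6), C(22) → 28
combine D(23), E(24) → 47
combine 28, B(29) → 57
combine 47, 57 → 104
Each symbol's bit-cost is frequency × depth; summing gives 236 bits (equivalently 28 + 47 + 57 + 104).

236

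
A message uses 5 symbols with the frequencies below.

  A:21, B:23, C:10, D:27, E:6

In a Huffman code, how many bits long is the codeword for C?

3

Huffman merges, smallest pair first:
E(6) + C(10) → 16
16 + A(21) → 37
B(23) + D(27) → 50
37 + 50 → 87
The subtree containing C is merged 3 times, so code length = 3.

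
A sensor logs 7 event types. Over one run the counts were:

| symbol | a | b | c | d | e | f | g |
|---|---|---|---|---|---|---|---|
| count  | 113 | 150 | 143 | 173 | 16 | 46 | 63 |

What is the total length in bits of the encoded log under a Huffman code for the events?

Greedily combine the two least-frequent nodes:
merge e(16) and f(46): 62
merge 62 and g(63): 125
merge a(113) and 125: 238
merge c(143) and b(150): 293
merge d(173) and 238: 411
merge 293 and 411: 704
Total encoded bits = sum of merged weights = 62 + 125 + 238 + 293 + 411 + 704 = 1833.

1833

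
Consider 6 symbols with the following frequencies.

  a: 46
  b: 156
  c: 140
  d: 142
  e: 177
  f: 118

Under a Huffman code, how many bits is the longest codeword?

Merge the two lowest-weight nodes at each step:
combine a(46), f(118) → 164
combine c(140), d(142) → 282
combine b(156), 164 → 320
combine e(177), 282 → 459
combine 320, 459 → 779
The first pair merged (a, f) ends up deepest, at depth 3.

3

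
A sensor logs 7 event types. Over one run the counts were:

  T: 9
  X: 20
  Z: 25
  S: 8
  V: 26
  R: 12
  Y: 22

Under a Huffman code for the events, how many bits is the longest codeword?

Merge the two lowest-weight nodes at each step:
S(8) + T(9) → 17
R(12) + 17 → 29
X(20) + Y(22) → 42
Z(25) + V(26) → 51
29 + 42 → 71
51 + 71 → 122
The first pair merged (S, T) ends up deepest, at depth 4.

4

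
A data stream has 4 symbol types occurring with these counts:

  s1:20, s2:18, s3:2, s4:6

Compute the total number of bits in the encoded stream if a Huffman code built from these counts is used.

Merge the two smallest weights repeatedly:
s3(2) + s4(6) → 8
8 + s2(18) → 26
s1(20) + 26 → 46
The encoded length is the sum of every internal node's weight: 8 + 26 + 46 = 80 bits.

80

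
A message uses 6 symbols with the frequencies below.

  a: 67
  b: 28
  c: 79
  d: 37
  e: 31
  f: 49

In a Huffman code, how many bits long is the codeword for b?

Huffman merges, smallest pair first:
combine b(28), e(31) → 59
combine d(37), f(49) → 86
combine 59, a(67) → 126
combine c(79), 86 → 165
combine 126, 165 → 291
b sits 3 levels below the root, so its codeword is 3 bits.

3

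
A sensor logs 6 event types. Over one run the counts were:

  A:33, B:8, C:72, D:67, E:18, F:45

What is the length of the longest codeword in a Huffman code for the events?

4

Merge the two lowest-weight nodes at each step:
merge B(8) and E(18): 26
merge 26 and A(33): 59
merge F(45) and 59: 104
merge D(67) and C(72): 139
merge 104 and 139: 243
The rarest symbols sit at the bottom; the longest codeword is 4 bits.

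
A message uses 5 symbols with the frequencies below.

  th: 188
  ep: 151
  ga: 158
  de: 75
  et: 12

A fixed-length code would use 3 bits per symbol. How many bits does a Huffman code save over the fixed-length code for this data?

497

Fixed-length: 3 bits × 584 symbols = 1752 bits.
Huffman merges:
merge et(12) and de(75): 87
merge 87 and ep(151): 238
merge ga(158) and th(188): 346
merge 238 and 346: 584
Huffman total = 87 + 238 + 346 + 584 = 1255 bits.
Saving = 1752 − 1255 = 497 bits.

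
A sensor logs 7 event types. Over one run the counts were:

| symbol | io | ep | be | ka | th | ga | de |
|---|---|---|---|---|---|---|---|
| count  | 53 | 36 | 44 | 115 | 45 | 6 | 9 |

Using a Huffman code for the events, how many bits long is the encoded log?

Greedily combine the two least-frequent nodes:
ga(6) + de(9) → 15
15 + ep(36) → 51
be(44) + th(45) → 89
51 + io(53) → 104
89 + 104 → 193
ka(115) + 193 → 308
Each symbol's bit-cost is frequency × depth; summing gives 760 bits (equivalently 15 + 51 + 89 + 104 + 193 + 308).

760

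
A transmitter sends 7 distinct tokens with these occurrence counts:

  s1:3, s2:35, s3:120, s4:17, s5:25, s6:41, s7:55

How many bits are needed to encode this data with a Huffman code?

Build the Huffman tree bottom-up:
s1(3) + s4(17) → 20
20 + s5(25) → 45
s2(35) + s6(41) → 76
45 + s7(55) → 100
76 + 100 → 176
s3(120) + 176 → 296
Total encoded bits = sum of merged weights = 20 + 45 + 76 + 100 + 176 + 296 = 713.

713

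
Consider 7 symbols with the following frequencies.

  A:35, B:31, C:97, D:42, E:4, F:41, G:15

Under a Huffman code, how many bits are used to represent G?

5

Repeatedly merge the two smallest:
combine E(4), G(15) → 19
combine 19, B(31) → 50
combine A(35), F(41) → 76
combine D(42), 50 → 92
combine 76, 92 → 168
combine C(97), 168 → 265
G sits 5 levels below the root, so its codeword is 5 bits.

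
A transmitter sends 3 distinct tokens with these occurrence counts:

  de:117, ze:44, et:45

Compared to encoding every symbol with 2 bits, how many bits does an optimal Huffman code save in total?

Fixed-length: 2 bits × 206 symbols = 412 bits.
Huffman merges:
merge ze(44) and et(45): 89
merge 89 and de(117): 206
Huffman total = 89 + 206 = 295 bits.
Saving = 412 − 295 = 117 bits.

117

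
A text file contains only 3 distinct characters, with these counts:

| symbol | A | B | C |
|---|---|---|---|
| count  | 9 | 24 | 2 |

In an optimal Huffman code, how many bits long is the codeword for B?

1

Build the tree from the bottom:
merge C(2) and A(9): 11
merge 11 and B(24): 35
B is merged only at the final step, so code length = 1.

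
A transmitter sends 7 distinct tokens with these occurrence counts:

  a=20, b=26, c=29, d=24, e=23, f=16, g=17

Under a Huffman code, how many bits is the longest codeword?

3

Merge the two lowest-weight nodes at each step:
f(16) + g(17) → 33
a(20) + e(23) → 43
d(24) + b(26) → 50
c(29) + 33 → 62
43 + 50 → 93
62 + 93 → 155
The first pair merged (f, g) ends up deepest, at depth 3.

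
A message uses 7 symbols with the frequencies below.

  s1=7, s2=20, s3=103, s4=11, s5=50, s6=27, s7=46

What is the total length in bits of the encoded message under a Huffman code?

Merge the two smallest weights repeatedly:
s1(7) + s4(11) → 18
18 + s2(20) → 38
s6(27) + 38 → 65
s7(46) + s5(50) → 96
65 + 96 → 161
s3(103) + 161 → 264
Total encoded bits = sum of merged weights = 18 + 38 + 65 + 96 + 161 + 264 = 642.

642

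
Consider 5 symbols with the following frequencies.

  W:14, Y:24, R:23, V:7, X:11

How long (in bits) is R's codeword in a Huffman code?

2

Build the tree from the bottom:
V(7) + X(11) → 18
W(14) + 18 → 32
R(23) + Y(24) → 47
32 + 47 → 79
R's leaf is at depth 2, giving a 2-bit codeword.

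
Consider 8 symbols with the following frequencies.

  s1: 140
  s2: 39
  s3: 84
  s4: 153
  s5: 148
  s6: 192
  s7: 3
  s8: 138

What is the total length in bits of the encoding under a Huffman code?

Build the Huffman tree bottom-up:
combine s7(3), s2(39) → 42
combine 42, s3(84) → 126
combine 126, s8(138) → 264
combine s1(140), s5(148) → 288
combine s4(153), s6(192) → 345
combine 264, 288 → 552
combine 345, 552 → 897
Total encoded bits = sum of merged weights = 42 + 126 + 264 + 288 + 345 + 552 + 897 = 2514.

2514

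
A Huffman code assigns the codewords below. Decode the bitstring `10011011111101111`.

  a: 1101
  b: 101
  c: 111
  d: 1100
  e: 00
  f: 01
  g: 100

gacac

Read left to right; each codeword is recognised as soon as it completes (prefix code):
  100→g | 1101→a | 111→c | 1101→a | 111→c
Decoded message: gacac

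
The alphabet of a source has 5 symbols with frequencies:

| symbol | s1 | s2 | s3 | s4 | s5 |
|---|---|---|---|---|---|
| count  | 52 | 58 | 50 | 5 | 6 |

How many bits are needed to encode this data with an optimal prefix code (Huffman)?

353

Greedily combine the two least-frequent nodes:
merge s4(5) and s5(6): 11
merge 11 and s3(50): 61
merge s1(52) and s2(58): 110
merge 61 and 110: 171
The encoded length is the sum of every internal node's weight: 11 + 61 + 110 + 171 = 353 bits.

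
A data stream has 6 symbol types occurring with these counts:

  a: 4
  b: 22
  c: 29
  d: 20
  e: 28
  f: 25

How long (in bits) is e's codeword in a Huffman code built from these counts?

Repeatedly merge the two smallest:
a(4) + d(20) → 24
b(22) + 24 → 46
f(25) + e(28) → 53
c(29) + 46 → 75
53 + 75 → 128
e sits 2 levels below the root, so its codeword is 2 bits.

2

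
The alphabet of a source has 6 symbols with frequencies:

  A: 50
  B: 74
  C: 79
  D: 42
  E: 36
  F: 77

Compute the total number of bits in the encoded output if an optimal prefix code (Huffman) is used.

Merge the two smallest weights repeatedly:
combine E(36), D(42) → 78
combine A(50), B(74) → 124
combine F(77), 78 → 155
combine C(79), 124 → 203
combine 155, 203 → 358
Each symbol's bit-cost is frequency × depth; summing gives 918 bits (equivalently 78 + 124 + 155 + 203 + 358).

918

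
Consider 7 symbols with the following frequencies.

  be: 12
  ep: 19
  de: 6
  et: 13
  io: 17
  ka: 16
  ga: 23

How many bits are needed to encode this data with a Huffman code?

294

Greedily combine the two least-frequent nodes:
de(6) + be(12) → 18
et(13) + ka(16) → 29
io(17) + 18 → 35
ep(19) + ga(23) → 42
29 + 35 → 64
42 + 64 → 106
Each symbol's bit-cost is frequency × depth; summing gives 294 bits (equivalently 18 + 29 + 35 + 42 + 64 + 106).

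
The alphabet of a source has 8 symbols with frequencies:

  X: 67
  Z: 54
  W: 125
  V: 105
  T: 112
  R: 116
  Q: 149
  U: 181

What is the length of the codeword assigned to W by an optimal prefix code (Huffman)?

3

Huffman merges, smallest pair first:
combine Z(54), X(67) → 121
combine V(105), T(112) → 217
combine R(116), 121 → 237
combine W(125), Q(149) → 274
combine U(181), 217 → 398
combine 237, 274 → 511
combine 398, 511 → 909
W's leaf is at depth 3, giving a 3-bit codeword.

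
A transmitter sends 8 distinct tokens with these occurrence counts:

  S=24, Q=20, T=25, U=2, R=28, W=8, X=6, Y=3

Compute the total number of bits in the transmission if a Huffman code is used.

306

Greedily combine the two least-frequent nodes:
merge U(2) and Y(3): 5
merge 5 and X(6): 11
merge W(8) and 11: 19
merge 19 and Q(20): 39
merge S(24) and T(25): 49
merge R(28) and 39: 67
merge 49 and 67: 116
Total encoded bits = sum of merged weights = 5 + 11 + 19 + 39 + 49 + 67 + 116 = 306.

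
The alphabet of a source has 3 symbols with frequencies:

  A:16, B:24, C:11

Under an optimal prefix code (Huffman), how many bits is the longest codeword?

Merge the two lowest-weight nodes at each step:
merge C(11) and A(16): 27
merge B(24) and 27: 51
The first pair merged (C, A) ends up deepest, at depth 2.

2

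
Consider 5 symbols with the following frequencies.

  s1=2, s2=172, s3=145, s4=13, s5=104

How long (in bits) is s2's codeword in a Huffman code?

1

Huffman merges, smallest pair first:
merge s1(2) and s4(13): 15
merge 15 and s5(104): 119
merge 119 and s3(145): 264
merge s2(172) and 264: 436
s2 is merged only at the final step, so code length = 1.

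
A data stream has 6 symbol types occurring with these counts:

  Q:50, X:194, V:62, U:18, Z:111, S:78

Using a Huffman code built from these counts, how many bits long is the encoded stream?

Merge the two smallest weights repeatedly:
combine U(18), Q(50) → 68
combine V(62), 68 → 130
combine S(78), Z(111) → 189
combine 130, 189 → 319
combine X(194), 319 → 513
Total encoded bits = sum of merged weights = 68 + 130 + 189 + 319 + 513 = 1219.

1219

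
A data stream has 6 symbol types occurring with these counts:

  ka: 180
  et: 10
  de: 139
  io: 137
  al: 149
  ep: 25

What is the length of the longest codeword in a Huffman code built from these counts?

4

Merge the two lowest-weight nodes at each step:
et(10) + ep(25) → 35
35 + io(137) → 172
de(139) + al(149) → 288
172 + ka(180) → 352
288 + 352 → 640
Maximum depth reached is 4.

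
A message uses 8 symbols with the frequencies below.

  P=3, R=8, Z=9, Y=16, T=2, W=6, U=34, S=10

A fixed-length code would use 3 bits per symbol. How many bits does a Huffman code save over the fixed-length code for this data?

35

Fixed-length: 3 bits × 88 symbols = 264 bits.
Huffman merges:
combine T(2), P(3) → 5
combine 5, W(6) → 11
combine R(8), Z(9) → 17
combine S(10), 11 → 21
combine Y(16), 17 → 33
combine 21, 33 → 54
combine U(34), 54 → 88
Huffman total = 5 + 11 + 17 + 21 + 33 + 54 + 88 = 229 bits.
Saving = 264 − 229 = 35 bits.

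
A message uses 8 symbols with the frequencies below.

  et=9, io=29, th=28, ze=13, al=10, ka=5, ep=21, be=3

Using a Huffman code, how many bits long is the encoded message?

Merge the two smallest weights repeatedly:
be(3) + ka(5) → 8
8 + et(9) → 17
al(10) + ze(13) → 23
17 + ep(21) → 38
23 + th(28) → 51
io(29) + 38 → 67
51 + 67 → 118
Total encoded bits = sum of merged weights = 8 + 17 + 23 + 38 + 51 + 67 + 118 = 322.

322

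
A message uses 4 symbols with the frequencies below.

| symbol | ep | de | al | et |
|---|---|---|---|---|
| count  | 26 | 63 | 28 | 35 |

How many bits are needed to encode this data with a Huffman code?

Build the Huffman tree bottom-up:
ep(26) + al(28) → 54
et(35) + 54 → 89
de(63) + 89 → 152
The encoded length is the sum of every internal node's weight: 54 + 89 + 152 = 295 bits.

295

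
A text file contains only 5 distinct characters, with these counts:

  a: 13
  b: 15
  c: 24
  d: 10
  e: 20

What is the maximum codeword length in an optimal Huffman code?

3

Merge the two lowest-weight nodes at each step:
combine d(10), a(13) → 23
combine b(15), e(20) → 35
combine 23, c(24) → 47
combine 35, 47 → 82
Maximum depth reached is 3.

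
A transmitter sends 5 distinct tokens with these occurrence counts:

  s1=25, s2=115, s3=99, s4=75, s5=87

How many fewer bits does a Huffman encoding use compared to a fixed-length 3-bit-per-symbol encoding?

Fixed-length: 3 bits × 401 symbols = 1203 bits.
Huffman merges:
s1(25) + s4(75) → 100
s5(87) + s3(99) → 186
100 + s2(115) → 215
186 + 215 → 401
Huffman total = 100 + 186 + 215 + 401 = 902 bits.
Saving = 1203 − 902 = 301 bits.

301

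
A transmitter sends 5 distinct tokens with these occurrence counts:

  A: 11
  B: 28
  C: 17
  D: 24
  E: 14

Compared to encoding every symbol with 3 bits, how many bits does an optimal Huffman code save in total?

69

Fixed-length: 3 bits × 94 symbols = 282 bits.
Huffman merges:
A(11) + E(14) → 25
C(17) + D(24) → 41
25 + B(28) → 53
41 + 53 → 94
Huffman total = 25 + 41 + 53 + 94 = 213 bits.
Saving = 282 − 213 = 69 bits.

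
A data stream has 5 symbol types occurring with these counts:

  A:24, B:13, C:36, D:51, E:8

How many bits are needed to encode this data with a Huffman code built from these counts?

279

Build the Huffman tree bottom-up:
merge E(8) and B(13): 21
merge 21 and A(24): 45
merge C(36) and 45: 81
merge D(51) and 81: 132
Total encoded bits = sum of merged weights = 21 + 45 + 81 + 132 = 279.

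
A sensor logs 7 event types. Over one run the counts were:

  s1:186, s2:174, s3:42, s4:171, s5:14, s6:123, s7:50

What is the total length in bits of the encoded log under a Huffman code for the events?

Build the Huffman tree bottom-up:
merge s5(14) and s3(42): 56
merge s7(50) and 56: 106
merge 106 and s6(123): 229
merge s4(171) and s2(174): 345
merge s1(186) and 229: 415
merge 345 and 415: 760
Total encoded bits = sum of merged weights = 56 + 106 + 229 + 345 + 415 + 760 = 1911.

1911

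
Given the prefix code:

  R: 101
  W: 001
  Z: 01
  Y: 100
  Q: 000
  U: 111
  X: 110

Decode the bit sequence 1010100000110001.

RZQWYZ

Read left to right; each codeword is recognised as soon as it completes (prefix code):
  101→R | 01→Z | 000→Q | 001→W | 100→Y | 01→Z
Decoded message: RZQWYZ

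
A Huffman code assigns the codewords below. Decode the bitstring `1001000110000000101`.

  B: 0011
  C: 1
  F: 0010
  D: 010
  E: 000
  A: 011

Read left to right; each codeword is recognised as soon as it completes (prefix code):
  1→C | 0010→F | 0011→B | 000→E | 000→E | 010→D | 1→C
Decoded message: CFBEEDC

CFBEEDC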